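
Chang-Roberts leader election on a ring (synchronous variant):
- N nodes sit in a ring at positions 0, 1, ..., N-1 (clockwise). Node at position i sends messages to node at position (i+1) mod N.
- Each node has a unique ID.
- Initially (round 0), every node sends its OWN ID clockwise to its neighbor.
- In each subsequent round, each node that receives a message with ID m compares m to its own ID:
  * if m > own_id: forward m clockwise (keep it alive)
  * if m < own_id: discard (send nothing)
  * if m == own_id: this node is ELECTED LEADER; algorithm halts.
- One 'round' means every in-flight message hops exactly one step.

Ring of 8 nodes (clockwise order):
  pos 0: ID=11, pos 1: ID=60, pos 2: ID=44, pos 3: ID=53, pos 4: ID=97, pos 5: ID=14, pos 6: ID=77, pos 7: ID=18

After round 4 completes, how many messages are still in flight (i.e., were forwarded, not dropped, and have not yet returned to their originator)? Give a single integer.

Round 1: pos1(id60) recv 11: drop; pos2(id44) recv 60: fwd; pos3(id53) recv 44: drop; pos4(id97) recv 53: drop; pos5(id14) recv 97: fwd; pos6(id77) recv 14: drop; pos7(id18) recv 77: fwd; pos0(id11) recv 18: fwd
Round 2: pos3(id53) recv 60: fwd; pos6(id77) recv 97: fwd; pos0(id11) recv 77: fwd; pos1(id60) recv 18: drop
Round 3: pos4(id97) recv 60: drop; pos7(id18) recv 97: fwd; pos1(id60) recv 77: fwd
Round 4: pos0(id11) recv 97: fwd; pos2(id44) recv 77: fwd
After round 4: 2 messages still in flight

Answer: 2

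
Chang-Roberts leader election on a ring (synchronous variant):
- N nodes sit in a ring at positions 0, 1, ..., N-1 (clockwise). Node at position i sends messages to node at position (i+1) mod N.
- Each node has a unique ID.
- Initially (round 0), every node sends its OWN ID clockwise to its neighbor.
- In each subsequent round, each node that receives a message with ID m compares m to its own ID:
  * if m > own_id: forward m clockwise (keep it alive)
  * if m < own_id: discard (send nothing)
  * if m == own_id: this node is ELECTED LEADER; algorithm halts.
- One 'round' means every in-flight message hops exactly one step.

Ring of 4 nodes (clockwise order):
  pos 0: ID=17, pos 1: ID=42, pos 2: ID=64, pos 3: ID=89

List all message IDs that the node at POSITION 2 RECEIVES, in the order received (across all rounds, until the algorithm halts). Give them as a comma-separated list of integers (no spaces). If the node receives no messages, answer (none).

Answer: 42,89

Derivation:
Round 1: pos1(id42) recv 17: drop; pos2(id64) recv 42: drop; pos3(id89) recv 64: drop; pos0(id17) recv 89: fwd
Round 2: pos1(id42) recv 89: fwd
Round 3: pos2(id64) recv 89: fwd
Round 4: pos3(id89) recv 89: ELECTED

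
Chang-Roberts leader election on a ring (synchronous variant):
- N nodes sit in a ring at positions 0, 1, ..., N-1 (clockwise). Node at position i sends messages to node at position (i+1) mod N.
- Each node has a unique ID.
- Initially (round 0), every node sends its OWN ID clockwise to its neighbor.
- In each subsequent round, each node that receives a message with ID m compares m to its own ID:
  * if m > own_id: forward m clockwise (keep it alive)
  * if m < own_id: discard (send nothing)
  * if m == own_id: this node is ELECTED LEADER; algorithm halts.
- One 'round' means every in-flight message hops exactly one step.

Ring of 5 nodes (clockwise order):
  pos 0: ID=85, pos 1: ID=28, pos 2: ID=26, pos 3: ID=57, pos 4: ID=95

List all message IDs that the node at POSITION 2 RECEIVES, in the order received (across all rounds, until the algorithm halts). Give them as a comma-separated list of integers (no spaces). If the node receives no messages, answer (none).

Answer: 28,85,95

Derivation:
Round 1: pos1(id28) recv 85: fwd; pos2(id26) recv 28: fwd; pos3(id57) recv 26: drop; pos4(id95) recv 57: drop; pos0(id85) recv 95: fwd
Round 2: pos2(id26) recv 85: fwd; pos3(id57) recv 28: drop; pos1(id28) recv 95: fwd
Round 3: pos3(id57) recv 85: fwd; pos2(id26) recv 95: fwd
Round 4: pos4(id95) recv 85: drop; pos3(id57) recv 95: fwd
Round 5: pos4(id95) recv 95: ELECTED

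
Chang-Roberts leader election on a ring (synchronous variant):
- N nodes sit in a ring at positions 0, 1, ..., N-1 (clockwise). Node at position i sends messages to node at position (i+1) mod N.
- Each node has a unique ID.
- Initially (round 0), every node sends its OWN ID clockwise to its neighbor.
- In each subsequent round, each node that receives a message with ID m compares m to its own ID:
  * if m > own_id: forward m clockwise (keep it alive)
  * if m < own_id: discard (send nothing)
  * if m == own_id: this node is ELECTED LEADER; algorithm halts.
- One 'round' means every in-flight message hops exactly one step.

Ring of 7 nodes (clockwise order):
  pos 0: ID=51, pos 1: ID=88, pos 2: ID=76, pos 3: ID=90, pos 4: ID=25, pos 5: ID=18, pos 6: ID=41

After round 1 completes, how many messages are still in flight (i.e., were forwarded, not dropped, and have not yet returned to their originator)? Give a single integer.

Round 1: pos1(id88) recv 51: drop; pos2(id76) recv 88: fwd; pos3(id90) recv 76: drop; pos4(id25) recv 90: fwd; pos5(id18) recv 25: fwd; pos6(id41) recv 18: drop; pos0(id51) recv 41: drop
After round 1: 3 messages still in flight

Answer: 3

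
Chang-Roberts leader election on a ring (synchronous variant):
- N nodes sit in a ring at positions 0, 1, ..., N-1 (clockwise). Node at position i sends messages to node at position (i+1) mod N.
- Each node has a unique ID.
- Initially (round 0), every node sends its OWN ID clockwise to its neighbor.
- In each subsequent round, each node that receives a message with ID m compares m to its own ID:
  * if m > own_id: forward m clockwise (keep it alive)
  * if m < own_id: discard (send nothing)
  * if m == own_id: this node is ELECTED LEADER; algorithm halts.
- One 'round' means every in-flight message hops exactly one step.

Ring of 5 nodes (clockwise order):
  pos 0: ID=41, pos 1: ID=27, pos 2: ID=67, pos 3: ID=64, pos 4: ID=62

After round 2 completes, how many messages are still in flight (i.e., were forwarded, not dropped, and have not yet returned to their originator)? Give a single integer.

Answer: 3

Derivation:
Round 1: pos1(id27) recv 41: fwd; pos2(id67) recv 27: drop; pos3(id64) recv 67: fwd; pos4(id62) recv 64: fwd; pos0(id41) recv 62: fwd
Round 2: pos2(id67) recv 41: drop; pos4(id62) recv 67: fwd; pos0(id41) recv 64: fwd; pos1(id27) recv 62: fwd
After round 2: 3 messages still in flight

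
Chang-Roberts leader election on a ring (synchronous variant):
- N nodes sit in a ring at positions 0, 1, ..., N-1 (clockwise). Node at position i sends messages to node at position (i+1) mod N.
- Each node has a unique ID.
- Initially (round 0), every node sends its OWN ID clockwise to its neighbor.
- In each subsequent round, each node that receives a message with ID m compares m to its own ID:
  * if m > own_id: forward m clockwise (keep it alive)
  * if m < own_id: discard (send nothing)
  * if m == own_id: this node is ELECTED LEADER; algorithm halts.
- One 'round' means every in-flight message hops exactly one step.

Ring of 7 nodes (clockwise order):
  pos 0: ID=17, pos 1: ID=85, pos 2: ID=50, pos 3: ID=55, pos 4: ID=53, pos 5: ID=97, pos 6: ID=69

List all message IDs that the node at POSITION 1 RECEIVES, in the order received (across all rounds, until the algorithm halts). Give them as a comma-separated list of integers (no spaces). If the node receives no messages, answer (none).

Answer: 17,69,97

Derivation:
Round 1: pos1(id85) recv 17: drop; pos2(id50) recv 85: fwd; pos3(id55) recv 50: drop; pos4(id53) recv 55: fwd; pos5(id97) recv 53: drop; pos6(id69) recv 97: fwd; pos0(id17) recv 69: fwd
Round 2: pos3(id55) recv 85: fwd; pos5(id97) recv 55: drop; pos0(id17) recv 97: fwd; pos1(id85) recv 69: drop
Round 3: pos4(id53) recv 85: fwd; pos1(id85) recv 97: fwd
Round 4: pos5(id97) recv 85: drop; pos2(id50) recv 97: fwd
Round 5: pos3(id55) recv 97: fwd
Round 6: pos4(id53) recv 97: fwd
Round 7: pos5(id97) recv 97: ELECTED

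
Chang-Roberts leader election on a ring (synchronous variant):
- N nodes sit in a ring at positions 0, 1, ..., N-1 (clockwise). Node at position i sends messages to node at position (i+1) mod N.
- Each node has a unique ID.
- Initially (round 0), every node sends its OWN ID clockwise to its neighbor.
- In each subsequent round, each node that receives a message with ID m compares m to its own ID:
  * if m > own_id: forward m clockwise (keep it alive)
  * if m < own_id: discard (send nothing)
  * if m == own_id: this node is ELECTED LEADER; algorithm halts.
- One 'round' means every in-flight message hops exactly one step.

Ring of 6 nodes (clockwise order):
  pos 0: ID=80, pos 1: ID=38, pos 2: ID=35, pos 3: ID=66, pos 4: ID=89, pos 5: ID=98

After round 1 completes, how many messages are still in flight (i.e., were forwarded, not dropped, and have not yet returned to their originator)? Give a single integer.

Answer: 3

Derivation:
Round 1: pos1(id38) recv 80: fwd; pos2(id35) recv 38: fwd; pos3(id66) recv 35: drop; pos4(id89) recv 66: drop; pos5(id98) recv 89: drop; pos0(id80) recv 98: fwd
After round 1: 3 messages still in flight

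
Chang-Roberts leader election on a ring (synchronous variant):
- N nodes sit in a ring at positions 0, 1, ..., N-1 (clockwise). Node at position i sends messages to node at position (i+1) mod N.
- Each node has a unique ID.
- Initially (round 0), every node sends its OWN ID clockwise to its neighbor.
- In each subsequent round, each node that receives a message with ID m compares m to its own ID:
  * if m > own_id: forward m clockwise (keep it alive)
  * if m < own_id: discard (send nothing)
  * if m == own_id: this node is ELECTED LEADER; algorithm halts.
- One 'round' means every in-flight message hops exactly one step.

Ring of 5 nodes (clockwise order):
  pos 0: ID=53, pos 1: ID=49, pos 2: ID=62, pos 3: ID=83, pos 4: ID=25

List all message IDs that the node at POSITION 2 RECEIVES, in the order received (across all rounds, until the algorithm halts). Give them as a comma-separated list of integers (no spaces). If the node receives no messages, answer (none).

Answer: 49,53,83

Derivation:
Round 1: pos1(id49) recv 53: fwd; pos2(id62) recv 49: drop; pos3(id83) recv 62: drop; pos4(id25) recv 83: fwd; pos0(id53) recv 25: drop
Round 2: pos2(id62) recv 53: drop; pos0(id53) recv 83: fwd
Round 3: pos1(id49) recv 83: fwd
Round 4: pos2(id62) recv 83: fwd
Round 5: pos3(id83) recv 83: ELECTED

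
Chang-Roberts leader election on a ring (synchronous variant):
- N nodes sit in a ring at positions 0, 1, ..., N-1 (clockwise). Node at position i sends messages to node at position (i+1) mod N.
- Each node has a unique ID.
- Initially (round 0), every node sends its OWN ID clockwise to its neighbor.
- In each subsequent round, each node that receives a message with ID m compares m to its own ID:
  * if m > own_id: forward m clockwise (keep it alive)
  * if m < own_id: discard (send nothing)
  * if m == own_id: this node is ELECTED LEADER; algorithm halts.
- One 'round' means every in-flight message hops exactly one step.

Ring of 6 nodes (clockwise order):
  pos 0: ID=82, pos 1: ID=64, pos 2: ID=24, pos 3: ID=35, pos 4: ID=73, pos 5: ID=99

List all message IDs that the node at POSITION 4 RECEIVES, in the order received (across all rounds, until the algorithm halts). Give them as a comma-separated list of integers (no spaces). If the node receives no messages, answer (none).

Round 1: pos1(id64) recv 82: fwd; pos2(id24) recv 64: fwd; pos3(id35) recv 24: drop; pos4(id73) recv 35: drop; pos5(id99) recv 73: drop; pos0(id82) recv 99: fwd
Round 2: pos2(id24) recv 82: fwd; pos3(id35) recv 64: fwd; pos1(id64) recv 99: fwd
Round 3: pos3(id35) recv 82: fwd; pos4(id73) recv 64: drop; pos2(id24) recv 99: fwd
Round 4: pos4(id73) recv 82: fwd; pos3(id35) recv 99: fwd
Round 5: pos5(id99) recv 82: drop; pos4(id73) recv 99: fwd
Round 6: pos5(id99) recv 99: ELECTED

Answer: 35,64,82,99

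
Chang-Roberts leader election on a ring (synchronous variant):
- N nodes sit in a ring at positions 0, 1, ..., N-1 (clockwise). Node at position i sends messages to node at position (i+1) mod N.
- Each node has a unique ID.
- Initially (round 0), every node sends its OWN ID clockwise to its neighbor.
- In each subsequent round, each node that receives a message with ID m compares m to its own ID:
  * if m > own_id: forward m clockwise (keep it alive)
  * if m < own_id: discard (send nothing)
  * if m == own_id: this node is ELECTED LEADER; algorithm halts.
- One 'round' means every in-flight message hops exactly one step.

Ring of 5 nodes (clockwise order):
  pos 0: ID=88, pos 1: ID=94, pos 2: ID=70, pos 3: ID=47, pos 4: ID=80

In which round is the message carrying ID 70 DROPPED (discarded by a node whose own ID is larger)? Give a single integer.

Answer: 2

Derivation:
Round 1: pos1(id94) recv 88: drop; pos2(id70) recv 94: fwd; pos3(id47) recv 70: fwd; pos4(id80) recv 47: drop; pos0(id88) recv 80: drop
Round 2: pos3(id47) recv 94: fwd; pos4(id80) recv 70: drop
Round 3: pos4(id80) recv 94: fwd
Round 4: pos0(id88) recv 94: fwd
Round 5: pos1(id94) recv 94: ELECTED
Message ID 70 originates at pos 2; dropped at pos 4 in round 2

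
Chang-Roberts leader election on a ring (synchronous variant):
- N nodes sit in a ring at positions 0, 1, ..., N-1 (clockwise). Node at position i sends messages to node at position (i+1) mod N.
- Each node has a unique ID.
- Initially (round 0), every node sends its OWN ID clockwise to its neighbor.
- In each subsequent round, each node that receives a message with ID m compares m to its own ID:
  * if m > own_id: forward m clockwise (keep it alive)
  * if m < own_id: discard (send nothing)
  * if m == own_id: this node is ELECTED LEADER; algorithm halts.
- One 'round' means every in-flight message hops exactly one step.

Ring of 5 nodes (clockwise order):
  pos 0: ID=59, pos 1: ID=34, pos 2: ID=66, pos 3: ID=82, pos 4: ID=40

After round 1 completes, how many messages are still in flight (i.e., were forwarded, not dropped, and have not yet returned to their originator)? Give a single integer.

Round 1: pos1(id34) recv 59: fwd; pos2(id66) recv 34: drop; pos3(id82) recv 66: drop; pos4(id40) recv 82: fwd; pos0(id59) recv 40: drop
After round 1: 2 messages still in flight

Answer: 2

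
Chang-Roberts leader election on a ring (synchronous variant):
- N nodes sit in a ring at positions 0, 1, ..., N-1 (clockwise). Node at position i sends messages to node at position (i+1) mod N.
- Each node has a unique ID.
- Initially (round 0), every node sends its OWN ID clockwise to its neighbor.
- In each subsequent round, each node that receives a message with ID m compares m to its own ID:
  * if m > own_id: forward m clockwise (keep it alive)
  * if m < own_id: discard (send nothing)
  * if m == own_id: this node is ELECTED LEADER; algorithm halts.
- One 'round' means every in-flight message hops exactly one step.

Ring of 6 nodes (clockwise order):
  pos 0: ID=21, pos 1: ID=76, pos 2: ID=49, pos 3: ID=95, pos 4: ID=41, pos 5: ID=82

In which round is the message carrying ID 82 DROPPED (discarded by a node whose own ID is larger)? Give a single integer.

Answer: 4

Derivation:
Round 1: pos1(id76) recv 21: drop; pos2(id49) recv 76: fwd; pos3(id95) recv 49: drop; pos4(id41) recv 95: fwd; pos5(id82) recv 41: drop; pos0(id21) recv 82: fwd
Round 2: pos3(id95) recv 76: drop; pos5(id82) recv 95: fwd; pos1(id76) recv 82: fwd
Round 3: pos0(id21) recv 95: fwd; pos2(id49) recv 82: fwd
Round 4: pos1(id76) recv 95: fwd; pos3(id95) recv 82: drop
Round 5: pos2(id49) recv 95: fwd
Round 6: pos3(id95) recv 95: ELECTED
Message ID 82 originates at pos 5; dropped at pos 3 in round 4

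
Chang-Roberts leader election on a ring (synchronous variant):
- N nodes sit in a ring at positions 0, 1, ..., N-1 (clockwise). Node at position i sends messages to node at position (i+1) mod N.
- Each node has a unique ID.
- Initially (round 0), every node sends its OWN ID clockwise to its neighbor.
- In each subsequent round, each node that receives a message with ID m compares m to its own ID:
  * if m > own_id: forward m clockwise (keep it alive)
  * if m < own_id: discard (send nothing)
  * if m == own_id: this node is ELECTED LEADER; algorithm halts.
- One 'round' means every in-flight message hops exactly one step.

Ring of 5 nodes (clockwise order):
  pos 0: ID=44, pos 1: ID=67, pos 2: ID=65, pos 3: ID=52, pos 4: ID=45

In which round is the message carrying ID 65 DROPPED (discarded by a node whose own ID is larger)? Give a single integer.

Round 1: pos1(id67) recv 44: drop; pos2(id65) recv 67: fwd; pos3(id52) recv 65: fwd; pos4(id45) recv 52: fwd; pos0(id44) recv 45: fwd
Round 2: pos3(id52) recv 67: fwd; pos4(id45) recv 65: fwd; pos0(id44) recv 52: fwd; pos1(id67) recv 45: drop
Round 3: pos4(id45) recv 67: fwd; pos0(id44) recv 65: fwd; pos1(id67) recv 52: drop
Round 4: pos0(id44) recv 67: fwd; pos1(id67) recv 65: drop
Round 5: pos1(id67) recv 67: ELECTED
Message ID 65 originates at pos 2; dropped at pos 1 in round 4

Answer: 4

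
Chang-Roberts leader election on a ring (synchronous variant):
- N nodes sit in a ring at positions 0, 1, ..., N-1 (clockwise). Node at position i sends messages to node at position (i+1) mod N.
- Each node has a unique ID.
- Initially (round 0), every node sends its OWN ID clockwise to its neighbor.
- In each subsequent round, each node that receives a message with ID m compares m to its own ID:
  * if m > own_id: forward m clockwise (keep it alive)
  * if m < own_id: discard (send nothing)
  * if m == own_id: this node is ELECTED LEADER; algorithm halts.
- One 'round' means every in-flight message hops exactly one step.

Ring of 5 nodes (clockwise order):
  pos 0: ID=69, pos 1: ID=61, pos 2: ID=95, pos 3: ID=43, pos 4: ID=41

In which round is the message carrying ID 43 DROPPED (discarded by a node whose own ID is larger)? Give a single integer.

Answer: 2

Derivation:
Round 1: pos1(id61) recv 69: fwd; pos2(id95) recv 61: drop; pos3(id43) recv 95: fwd; pos4(id41) recv 43: fwd; pos0(id69) recv 41: drop
Round 2: pos2(id95) recv 69: drop; pos4(id41) recv 95: fwd; pos0(id69) recv 43: drop
Round 3: pos0(id69) recv 95: fwd
Round 4: pos1(id61) recv 95: fwd
Round 5: pos2(id95) recv 95: ELECTED
Message ID 43 originates at pos 3; dropped at pos 0 in round 2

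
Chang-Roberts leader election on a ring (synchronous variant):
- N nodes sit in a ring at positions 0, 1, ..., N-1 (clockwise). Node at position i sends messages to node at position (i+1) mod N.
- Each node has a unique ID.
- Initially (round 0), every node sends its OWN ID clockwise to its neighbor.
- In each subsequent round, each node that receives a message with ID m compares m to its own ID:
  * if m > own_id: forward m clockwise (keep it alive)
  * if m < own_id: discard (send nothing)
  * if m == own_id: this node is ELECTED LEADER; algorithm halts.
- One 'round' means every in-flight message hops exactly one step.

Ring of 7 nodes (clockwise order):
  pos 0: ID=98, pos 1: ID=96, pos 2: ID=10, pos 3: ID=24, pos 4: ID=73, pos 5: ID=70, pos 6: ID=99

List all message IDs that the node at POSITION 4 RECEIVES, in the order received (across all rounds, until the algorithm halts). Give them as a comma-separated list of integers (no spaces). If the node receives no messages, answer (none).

Answer: 24,96,98,99

Derivation:
Round 1: pos1(id96) recv 98: fwd; pos2(id10) recv 96: fwd; pos3(id24) recv 10: drop; pos4(id73) recv 24: drop; pos5(id70) recv 73: fwd; pos6(id99) recv 70: drop; pos0(id98) recv 99: fwd
Round 2: pos2(id10) recv 98: fwd; pos3(id24) recv 96: fwd; pos6(id99) recv 73: drop; pos1(id96) recv 99: fwd
Round 3: pos3(id24) recv 98: fwd; pos4(id73) recv 96: fwd; pos2(id10) recv 99: fwd
Round 4: pos4(id73) recv 98: fwd; pos5(id70) recv 96: fwd; pos3(id24) recv 99: fwd
Round 5: pos5(id70) recv 98: fwd; pos6(id99) recv 96: drop; pos4(id73) recv 99: fwd
Round 6: pos6(id99) recv 98: drop; pos5(id70) recv 99: fwd
Round 7: pos6(id99) recv 99: ELECTED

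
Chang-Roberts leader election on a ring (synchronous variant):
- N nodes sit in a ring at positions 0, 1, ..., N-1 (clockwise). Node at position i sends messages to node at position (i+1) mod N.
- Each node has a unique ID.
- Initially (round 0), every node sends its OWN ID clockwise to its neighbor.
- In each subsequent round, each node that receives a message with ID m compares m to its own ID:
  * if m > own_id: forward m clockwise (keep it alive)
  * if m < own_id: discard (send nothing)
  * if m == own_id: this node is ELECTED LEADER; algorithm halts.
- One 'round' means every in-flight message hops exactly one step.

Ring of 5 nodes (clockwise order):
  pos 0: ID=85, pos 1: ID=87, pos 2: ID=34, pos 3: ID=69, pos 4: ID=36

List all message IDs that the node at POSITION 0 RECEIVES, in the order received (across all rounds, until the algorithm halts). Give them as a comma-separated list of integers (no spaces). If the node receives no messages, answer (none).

Round 1: pos1(id87) recv 85: drop; pos2(id34) recv 87: fwd; pos3(id69) recv 34: drop; pos4(id36) recv 69: fwd; pos0(id85) recv 36: drop
Round 2: pos3(id69) recv 87: fwd; pos0(id85) recv 69: drop
Round 3: pos4(id36) recv 87: fwd
Round 4: pos0(id85) recv 87: fwd
Round 5: pos1(id87) recv 87: ELECTED

Answer: 36,69,87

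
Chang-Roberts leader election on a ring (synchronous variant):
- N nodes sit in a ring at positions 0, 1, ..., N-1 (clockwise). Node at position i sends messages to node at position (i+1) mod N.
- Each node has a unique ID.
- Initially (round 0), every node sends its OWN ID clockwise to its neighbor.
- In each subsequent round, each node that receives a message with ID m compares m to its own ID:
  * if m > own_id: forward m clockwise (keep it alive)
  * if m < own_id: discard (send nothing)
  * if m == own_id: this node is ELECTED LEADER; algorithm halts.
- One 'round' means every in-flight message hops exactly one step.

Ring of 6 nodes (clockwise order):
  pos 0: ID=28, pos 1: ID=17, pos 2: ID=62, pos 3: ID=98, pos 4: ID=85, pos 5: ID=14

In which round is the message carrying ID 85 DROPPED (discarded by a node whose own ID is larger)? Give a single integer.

Answer: 5

Derivation:
Round 1: pos1(id17) recv 28: fwd; pos2(id62) recv 17: drop; pos3(id98) recv 62: drop; pos4(id85) recv 98: fwd; pos5(id14) recv 85: fwd; pos0(id28) recv 14: drop
Round 2: pos2(id62) recv 28: drop; pos5(id14) recv 98: fwd; pos0(id28) recv 85: fwd
Round 3: pos0(id28) recv 98: fwd; pos1(id17) recv 85: fwd
Round 4: pos1(id17) recv 98: fwd; pos2(id62) recv 85: fwd
Round 5: pos2(id62) recv 98: fwd; pos3(id98) recv 85: drop
Round 6: pos3(id98) recv 98: ELECTED
Message ID 85 originates at pos 4; dropped at pos 3 in round 5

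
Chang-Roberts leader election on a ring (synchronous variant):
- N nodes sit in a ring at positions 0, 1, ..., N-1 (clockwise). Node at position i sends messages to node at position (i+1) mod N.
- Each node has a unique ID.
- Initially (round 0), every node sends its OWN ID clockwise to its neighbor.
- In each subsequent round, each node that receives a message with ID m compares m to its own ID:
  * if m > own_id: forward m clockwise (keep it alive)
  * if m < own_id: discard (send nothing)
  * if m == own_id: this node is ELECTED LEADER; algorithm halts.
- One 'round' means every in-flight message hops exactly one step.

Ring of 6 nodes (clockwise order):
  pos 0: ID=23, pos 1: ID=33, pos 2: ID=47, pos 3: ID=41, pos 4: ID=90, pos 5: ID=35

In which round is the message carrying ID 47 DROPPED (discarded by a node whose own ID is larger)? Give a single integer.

Round 1: pos1(id33) recv 23: drop; pos2(id47) recv 33: drop; pos3(id41) recv 47: fwd; pos4(id90) recv 41: drop; pos5(id35) recv 90: fwd; pos0(id23) recv 35: fwd
Round 2: pos4(id90) recv 47: drop; pos0(id23) recv 90: fwd; pos1(id33) recv 35: fwd
Round 3: pos1(id33) recv 90: fwd; pos2(id47) recv 35: drop
Round 4: pos2(id47) recv 90: fwd
Round 5: pos3(id41) recv 90: fwd
Round 6: pos4(id90) recv 90: ELECTED
Message ID 47 originates at pos 2; dropped at pos 4 in round 2

Answer: 2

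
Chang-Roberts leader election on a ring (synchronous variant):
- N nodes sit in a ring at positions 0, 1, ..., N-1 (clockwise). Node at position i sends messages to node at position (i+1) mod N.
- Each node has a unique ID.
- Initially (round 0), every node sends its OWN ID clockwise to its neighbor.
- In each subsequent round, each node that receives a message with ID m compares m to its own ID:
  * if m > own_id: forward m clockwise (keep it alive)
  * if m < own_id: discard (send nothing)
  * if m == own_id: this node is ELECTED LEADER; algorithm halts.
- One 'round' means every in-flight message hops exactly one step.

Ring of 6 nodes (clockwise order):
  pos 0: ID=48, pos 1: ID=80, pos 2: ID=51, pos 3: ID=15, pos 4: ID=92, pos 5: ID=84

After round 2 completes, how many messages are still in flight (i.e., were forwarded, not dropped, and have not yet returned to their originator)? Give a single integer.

Round 1: pos1(id80) recv 48: drop; pos2(id51) recv 80: fwd; pos3(id15) recv 51: fwd; pos4(id92) recv 15: drop; pos5(id84) recv 92: fwd; pos0(id48) recv 84: fwd
Round 2: pos3(id15) recv 80: fwd; pos4(id92) recv 51: drop; pos0(id48) recv 92: fwd; pos1(id80) recv 84: fwd
After round 2: 3 messages still in flight

Answer: 3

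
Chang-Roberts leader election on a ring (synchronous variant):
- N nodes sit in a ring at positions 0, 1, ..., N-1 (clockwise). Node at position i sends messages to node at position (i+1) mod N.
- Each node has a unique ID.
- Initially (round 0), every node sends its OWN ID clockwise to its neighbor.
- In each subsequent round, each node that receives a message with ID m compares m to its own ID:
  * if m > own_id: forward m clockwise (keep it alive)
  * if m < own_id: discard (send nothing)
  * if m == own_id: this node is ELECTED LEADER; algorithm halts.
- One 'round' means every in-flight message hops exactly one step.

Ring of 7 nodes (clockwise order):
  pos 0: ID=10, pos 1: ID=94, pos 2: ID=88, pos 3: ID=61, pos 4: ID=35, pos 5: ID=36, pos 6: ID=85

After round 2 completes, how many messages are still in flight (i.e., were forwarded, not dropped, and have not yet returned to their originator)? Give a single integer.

Answer: 3

Derivation:
Round 1: pos1(id94) recv 10: drop; pos2(id88) recv 94: fwd; pos3(id61) recv 88: fwd; pos4(id35) recv 61: fwd; pos5(id36) recv 35: drop; pos6(id85) recv 36: drop; pos0(id10) recv 85: fwd
Round 2: pos3(id61) recv 94: fwd; pos4(id35) recv 88: fwd; pos5(id36) recv 61: fwd; pos1(id94) recv 85: drop
After round 2: 3 messages still in flight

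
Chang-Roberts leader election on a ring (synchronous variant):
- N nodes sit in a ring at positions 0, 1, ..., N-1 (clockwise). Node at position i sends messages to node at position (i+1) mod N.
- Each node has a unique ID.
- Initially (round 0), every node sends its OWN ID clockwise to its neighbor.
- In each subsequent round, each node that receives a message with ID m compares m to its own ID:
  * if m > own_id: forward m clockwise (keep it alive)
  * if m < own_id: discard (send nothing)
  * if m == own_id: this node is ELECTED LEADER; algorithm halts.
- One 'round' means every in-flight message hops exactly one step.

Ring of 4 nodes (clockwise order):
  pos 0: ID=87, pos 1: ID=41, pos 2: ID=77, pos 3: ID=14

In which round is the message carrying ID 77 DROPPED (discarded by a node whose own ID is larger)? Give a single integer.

Round 1: pos1(id41) recv 87: fwd; pos2(id77) recv 41: drop; pos3(id14) recv 77: fwd; pos0(id87) recv 14: drop
Round 2: pos2(id77) recv 87: fwd; pos0(id87) recv 77: drop
Round 3: pos3(id14) recv 87: fwd
Round 4: pos0(id87) recv 87: ELECTED
Message ID 77 originates at pos 2; dropped at pos 0 in round 2

Answer: 2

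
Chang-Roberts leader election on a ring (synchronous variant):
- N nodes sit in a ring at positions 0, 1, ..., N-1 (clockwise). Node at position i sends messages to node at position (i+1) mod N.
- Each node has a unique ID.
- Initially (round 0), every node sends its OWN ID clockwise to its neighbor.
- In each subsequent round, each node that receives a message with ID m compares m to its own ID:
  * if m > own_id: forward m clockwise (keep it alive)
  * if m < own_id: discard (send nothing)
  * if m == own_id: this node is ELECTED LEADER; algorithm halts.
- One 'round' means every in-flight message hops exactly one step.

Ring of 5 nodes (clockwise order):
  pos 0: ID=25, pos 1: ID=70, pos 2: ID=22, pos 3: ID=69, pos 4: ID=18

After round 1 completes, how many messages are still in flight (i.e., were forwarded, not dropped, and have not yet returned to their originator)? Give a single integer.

Round 1: pos1(id70) recv 25: drop; pos2(id22) recv 70: fwd; pos3(id69) recv 22: drop; pos4(id18) recv 69: fwd; pos0(id25) recv 18: drop
After round 1: 2 messages still in flight

Answer: 2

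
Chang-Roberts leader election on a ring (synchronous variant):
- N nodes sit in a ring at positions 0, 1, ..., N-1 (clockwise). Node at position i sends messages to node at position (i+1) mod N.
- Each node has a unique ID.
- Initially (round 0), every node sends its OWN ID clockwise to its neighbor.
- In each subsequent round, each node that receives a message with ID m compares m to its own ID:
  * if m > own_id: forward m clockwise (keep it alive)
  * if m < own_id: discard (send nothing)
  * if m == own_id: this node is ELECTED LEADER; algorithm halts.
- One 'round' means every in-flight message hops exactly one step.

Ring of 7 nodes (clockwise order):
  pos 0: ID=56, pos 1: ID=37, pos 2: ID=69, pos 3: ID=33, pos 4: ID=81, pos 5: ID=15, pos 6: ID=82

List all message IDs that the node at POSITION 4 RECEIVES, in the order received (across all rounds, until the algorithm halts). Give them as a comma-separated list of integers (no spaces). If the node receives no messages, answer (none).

Round 1: pos1(id37) recv 56: fwd; pos2(id69) recv 37: drop; pos3(id33) recv 69: fwd; pos4(id81) recv 33: drop; pos5(id15) recv 81: fwd; pos6(id82) recv 15: drop; pos0(id56) recv 82: fwd
Round 2: pos2(id69) recv 56: drop; pos4(id81) recv 69: drop; pos6(id82) recv 81: drop; pos1(id37) recv 82: fwd
Round 3: pos2(id69) recv 82: fwd
Round 4: pos3(id33) recv 82: fwd
Round 5: pos4(id81) recv 82: fwd
Round 6: pos5(id15) recv 82: fwd
Round 7: pos6(id82) recv 82: ELECTED

Answer: 33,69,82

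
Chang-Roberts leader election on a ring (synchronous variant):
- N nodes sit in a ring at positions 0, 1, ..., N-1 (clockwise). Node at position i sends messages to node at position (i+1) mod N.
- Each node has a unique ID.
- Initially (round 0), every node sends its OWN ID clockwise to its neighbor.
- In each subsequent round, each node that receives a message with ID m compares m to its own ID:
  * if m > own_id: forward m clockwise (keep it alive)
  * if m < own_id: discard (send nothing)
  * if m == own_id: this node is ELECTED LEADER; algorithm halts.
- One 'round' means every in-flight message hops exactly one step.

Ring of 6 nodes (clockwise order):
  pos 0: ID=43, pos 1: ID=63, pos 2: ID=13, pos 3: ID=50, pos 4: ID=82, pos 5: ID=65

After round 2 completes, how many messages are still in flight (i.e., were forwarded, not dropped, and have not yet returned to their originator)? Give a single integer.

Round 1: pos1(id63) recv 43: drop; pos2(id13) recv 63: fwd; pos3(id50) recv 13: drop; pos4(id82) recv 50: drop; pos5(id65) recv 82: fwd; pos0(id43) recv 65: fwd
Round 2: pos3(id50) recv 63: fwd; pos0(id43) recv 82: fwd; pos1(id63) recv 65: fwd
After round 2: 3 messages still in flight

Answer: 3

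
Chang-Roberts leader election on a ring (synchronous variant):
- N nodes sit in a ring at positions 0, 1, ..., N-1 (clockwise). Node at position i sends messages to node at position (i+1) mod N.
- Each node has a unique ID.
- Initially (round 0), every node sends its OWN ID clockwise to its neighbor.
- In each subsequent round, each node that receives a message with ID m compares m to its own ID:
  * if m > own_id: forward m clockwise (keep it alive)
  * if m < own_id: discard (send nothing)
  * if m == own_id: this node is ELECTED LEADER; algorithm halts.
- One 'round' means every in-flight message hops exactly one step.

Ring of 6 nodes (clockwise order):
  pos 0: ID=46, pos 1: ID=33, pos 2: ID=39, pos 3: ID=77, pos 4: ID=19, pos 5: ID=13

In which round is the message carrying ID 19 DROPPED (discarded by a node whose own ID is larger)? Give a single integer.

Answer: 2

Derivation:
Round 1: pos1(id33) recv 46: fwd; pos2(id39) recv 33: drop; pos3(id77) recv 39: drop; pos4(id19) recv 77: fwd; pos5(id13) recv 19: fwd; pos0(id46) recv 13: drop
Round 2: pos2(id39) recv 46: fwd; pos5(id13) recv 77: fwd; pos0(id46) recv 19: drop
Round 3: pos3(id77) recv 46: drop; pos0(id46) recv 77: fwd
Round 4: pos1(id33) recv 77: fwd
Round 5: pos2(id39) recv 77: fwd
Round 6: pos3(id77) recv 77: ELECTED
Message ID 19 originates at pos 4; dropped at pos 0 in round 2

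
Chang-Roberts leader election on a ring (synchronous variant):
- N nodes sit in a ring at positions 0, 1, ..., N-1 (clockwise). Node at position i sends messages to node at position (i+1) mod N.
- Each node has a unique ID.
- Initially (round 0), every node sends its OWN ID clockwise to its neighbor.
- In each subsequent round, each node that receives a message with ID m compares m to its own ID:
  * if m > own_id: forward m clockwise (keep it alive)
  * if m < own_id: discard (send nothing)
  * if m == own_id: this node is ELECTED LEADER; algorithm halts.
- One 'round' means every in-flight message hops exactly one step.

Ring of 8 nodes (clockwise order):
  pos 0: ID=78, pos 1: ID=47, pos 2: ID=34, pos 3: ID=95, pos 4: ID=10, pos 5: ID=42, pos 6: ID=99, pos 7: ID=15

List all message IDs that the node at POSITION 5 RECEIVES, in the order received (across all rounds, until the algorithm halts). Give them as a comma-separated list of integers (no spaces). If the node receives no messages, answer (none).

Answer: 10,95,99

Derivation:
Round 1: pos1(id47) recv 78: fwd; pos2(id34) recv 47: fwd; pos3(id95) recv 34: drop; pos4(id10) recv 95: fwd; pos5(id42) recv 10: drop; pos6(id99) recv 42: drop; pos7(id15) recv 99: fwd; pos0(id78) recv 15: drop
Round 2: pos2(id34) recv 78: fwd; pos3(id95) recv 47: drop; pos5(id42) recv 95: fwd; pos0(id78) recv 99: fwd
Round 3: pos3(id95) recv 78: drop; pos6(id99) recv 95: drop; pos1(id47) recv 99: fwd
Round 4: pos2(id34) recv 99: fwd
Round 5: pos3(id95) recv 99: fwd
Round 6: pos4(id10) recv 99: fwd
Round 7: pos5(id42) recv 99: fwd
Round 8: pos6(id99) recv 99: ELECTED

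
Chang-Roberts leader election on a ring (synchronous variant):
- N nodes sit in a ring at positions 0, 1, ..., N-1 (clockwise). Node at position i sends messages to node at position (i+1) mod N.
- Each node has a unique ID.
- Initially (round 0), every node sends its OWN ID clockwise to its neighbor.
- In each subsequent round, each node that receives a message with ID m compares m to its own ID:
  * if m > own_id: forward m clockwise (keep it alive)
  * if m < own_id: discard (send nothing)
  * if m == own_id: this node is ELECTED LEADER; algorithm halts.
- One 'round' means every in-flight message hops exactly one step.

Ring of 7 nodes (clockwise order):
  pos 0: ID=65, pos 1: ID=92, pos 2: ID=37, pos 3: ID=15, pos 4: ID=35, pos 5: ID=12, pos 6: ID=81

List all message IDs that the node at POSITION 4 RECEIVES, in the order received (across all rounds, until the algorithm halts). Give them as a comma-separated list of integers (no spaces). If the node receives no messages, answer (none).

Round 1: pos1(id92) recv 65: drop; pos2(id37) recv 92: fwd; pos3(id15) recv 37: fwd; pos4(id35) recv 15: drop; pos5(id12) recv 35: fwd; pos6(id81) recv 12: drop; pos0(id65) recv 81: fwd
Round 2: pos3(id15) recv 92: fwd; pos4(id35) recv 37: fwd; pos6(id81) recv 35: drop; pos1(id92) recv 81: drop
Round 3: pos4(id35) recv 92: fwd; pos5(id12) recv 37: fwd
Round 4: pos5(id12) recv 92: fwd; pos6(id81) recv 37: drop
Round 5: pos6(id81) recv 92: fwd
Round 6: pos0(id65) recv 92: fwd
Round 7: pos1(id92) recv 92: ELECTED

Answer: 15,37,92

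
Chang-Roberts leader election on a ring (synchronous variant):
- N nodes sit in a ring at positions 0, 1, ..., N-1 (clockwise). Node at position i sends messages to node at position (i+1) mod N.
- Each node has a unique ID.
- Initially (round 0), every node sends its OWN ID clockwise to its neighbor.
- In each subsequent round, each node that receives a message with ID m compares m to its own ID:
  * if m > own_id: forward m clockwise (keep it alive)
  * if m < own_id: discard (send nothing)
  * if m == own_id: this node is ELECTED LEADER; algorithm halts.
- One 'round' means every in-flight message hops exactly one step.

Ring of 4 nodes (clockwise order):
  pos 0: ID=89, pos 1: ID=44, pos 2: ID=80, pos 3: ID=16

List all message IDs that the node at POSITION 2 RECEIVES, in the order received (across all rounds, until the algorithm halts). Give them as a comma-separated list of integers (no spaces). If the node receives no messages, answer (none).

Round 1: pos1(id44) recv 89: fwd; pos2(id80) recv 44: drop; pos3(id16) recv 80: fwd; pos0(id89) recv 16: drop
Round 2: pos2(id80) recv 89: fwd; pos0(id89) recv 80: drop
Round 3: pos3(id16) recv 89: fwd
Round 4: pos0(id89) recv 89: ELECTED

Answer: 44,89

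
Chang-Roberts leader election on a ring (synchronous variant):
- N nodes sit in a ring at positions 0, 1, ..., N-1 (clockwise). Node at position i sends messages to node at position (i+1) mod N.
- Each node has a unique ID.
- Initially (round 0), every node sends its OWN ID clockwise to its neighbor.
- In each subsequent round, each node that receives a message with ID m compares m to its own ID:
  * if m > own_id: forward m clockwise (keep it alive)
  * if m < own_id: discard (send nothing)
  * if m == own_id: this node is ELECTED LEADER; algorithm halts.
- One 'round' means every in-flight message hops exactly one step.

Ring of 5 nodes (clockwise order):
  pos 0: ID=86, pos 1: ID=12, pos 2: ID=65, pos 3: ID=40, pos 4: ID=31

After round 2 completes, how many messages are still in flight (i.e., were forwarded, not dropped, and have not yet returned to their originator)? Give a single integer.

Round 1: pos1(id12) recv 86: fwd; pos2(id65) recv 12: drop; pos3(id40) recv 65: fwd; pos4(id31) recv 40: fwd; pos0(id86) recv 31: drop
Round 2: pos2(id65) recv 86: fwd; pos4(id31) recv 65: fwd; pos0(id86) recv 40: drop
After round 2: 2 messages still in flight

Answer: 2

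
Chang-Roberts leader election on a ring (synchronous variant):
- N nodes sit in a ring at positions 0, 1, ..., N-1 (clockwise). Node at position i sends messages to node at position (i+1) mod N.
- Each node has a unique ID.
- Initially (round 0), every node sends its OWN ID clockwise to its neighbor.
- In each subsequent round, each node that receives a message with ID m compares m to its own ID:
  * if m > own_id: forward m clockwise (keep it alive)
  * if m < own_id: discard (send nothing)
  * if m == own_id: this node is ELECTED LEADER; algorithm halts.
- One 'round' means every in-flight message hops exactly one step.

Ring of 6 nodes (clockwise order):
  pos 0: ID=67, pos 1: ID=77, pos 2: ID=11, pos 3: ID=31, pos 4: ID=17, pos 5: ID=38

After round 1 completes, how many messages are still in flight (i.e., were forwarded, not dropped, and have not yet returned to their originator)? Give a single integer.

Answer: 2

Derivation:
Round 1: pos1(id77) recv 67: drop; pos2(id11) recv 77: fwd; pos3(id31) recv 11: drop; pos4(id17) recv 31: fwd; pos5(id38) recv 17: drop; pos0(id67) recv 38: drop
After round 1: 2 messages still in flight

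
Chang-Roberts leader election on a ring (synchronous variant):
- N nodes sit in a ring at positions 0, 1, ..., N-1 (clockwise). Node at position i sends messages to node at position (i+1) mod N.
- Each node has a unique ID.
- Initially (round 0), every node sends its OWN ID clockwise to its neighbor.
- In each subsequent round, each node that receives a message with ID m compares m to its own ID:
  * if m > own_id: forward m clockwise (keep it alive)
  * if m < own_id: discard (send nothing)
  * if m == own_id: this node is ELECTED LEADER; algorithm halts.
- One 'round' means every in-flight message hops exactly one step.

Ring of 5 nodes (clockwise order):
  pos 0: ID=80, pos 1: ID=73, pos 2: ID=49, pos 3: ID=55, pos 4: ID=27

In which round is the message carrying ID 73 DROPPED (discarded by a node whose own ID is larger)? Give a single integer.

Answer: 4

Derivation:
Round 1: pos1(id73) recv 80: fwd; pos2(id49) recv 73: fwd; pos3(id55) recv 49: drop; pos4(id27) recv 55: fwd; pos0(id80) recv 27: drop
Round 2: pos2(id49) recv 80: fwd; pos3(id55) recv 73: fwd; pos0(id80) recv 55: drop
Round 3: pos3(id55) recv 80: fwd; pos4(id27) recv 73: fwd
Round 4: pos4(id27) recv 80: fwd; pos0(id80) recv 73: drop
Round 5: pos0(id80) recv 80: ELECTED
Message ID 73 originates at pos 1; dropped at pos 0 in round 4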